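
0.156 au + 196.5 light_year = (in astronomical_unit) 1.243e+07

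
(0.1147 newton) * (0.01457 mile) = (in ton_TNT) 6.428e-10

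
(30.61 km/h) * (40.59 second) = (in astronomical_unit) 2.307e-09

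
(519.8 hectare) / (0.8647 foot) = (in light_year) 2.085e-09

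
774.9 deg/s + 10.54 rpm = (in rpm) 139.7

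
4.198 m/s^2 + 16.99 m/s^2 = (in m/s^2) 21.19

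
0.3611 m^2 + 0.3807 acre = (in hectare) 0.1541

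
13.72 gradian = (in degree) 12.35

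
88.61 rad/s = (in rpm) 846.2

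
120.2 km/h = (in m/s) 33.39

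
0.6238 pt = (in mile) 1.367e-07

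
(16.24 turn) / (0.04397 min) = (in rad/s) 38.68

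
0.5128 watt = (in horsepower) 0.0006877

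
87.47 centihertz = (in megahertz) 8.747e-07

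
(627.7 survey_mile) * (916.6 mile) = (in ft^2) 1.604e+13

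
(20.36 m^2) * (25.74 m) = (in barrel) 3296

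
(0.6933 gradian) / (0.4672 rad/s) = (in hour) 6.475e-06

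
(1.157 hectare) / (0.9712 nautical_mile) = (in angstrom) 6.433e+10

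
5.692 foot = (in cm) 173.5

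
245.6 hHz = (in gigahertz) 2.456e-05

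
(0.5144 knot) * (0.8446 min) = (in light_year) 1.417e-15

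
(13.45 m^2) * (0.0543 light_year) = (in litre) 6.91e+18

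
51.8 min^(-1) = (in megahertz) 8.633e-07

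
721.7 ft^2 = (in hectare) 0.006705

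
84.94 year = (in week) 4429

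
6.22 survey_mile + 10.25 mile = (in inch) 1.044e+06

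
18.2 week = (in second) 1.101e+07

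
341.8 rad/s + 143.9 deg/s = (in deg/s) 1.973e+04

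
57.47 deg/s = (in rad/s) 1.003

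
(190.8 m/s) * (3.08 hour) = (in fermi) 2.116e+21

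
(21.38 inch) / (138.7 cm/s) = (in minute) 0.006525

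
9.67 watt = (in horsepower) 0.01297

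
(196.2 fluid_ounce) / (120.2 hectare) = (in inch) 1.9e-07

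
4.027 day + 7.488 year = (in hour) 6.569e+04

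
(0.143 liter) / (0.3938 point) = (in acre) 0.0002544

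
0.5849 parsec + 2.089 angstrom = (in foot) 5.921e+16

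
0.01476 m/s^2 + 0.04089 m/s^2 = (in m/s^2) 0.05565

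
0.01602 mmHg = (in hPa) 0.02136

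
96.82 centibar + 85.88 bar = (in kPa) 8685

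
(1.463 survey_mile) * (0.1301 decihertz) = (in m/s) 30.63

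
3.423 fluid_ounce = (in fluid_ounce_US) 3.423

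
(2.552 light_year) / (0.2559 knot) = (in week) 3.032e+11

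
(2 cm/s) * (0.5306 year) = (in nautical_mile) 180.7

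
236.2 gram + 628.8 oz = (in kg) 18.06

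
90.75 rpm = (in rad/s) 9.503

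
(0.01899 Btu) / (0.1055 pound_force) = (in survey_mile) 0.02653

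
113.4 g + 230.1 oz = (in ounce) 234.1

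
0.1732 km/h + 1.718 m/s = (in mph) 3.951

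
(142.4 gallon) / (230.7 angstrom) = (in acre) 5774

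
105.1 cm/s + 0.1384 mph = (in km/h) 4.006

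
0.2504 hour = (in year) 2.858e-05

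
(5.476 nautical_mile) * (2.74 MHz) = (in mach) 8.161e+07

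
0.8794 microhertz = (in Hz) 8.794e-07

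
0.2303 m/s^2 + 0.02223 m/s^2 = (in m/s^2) 0.2525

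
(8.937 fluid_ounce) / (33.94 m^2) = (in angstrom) 7.787e+04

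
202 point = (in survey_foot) 0.2338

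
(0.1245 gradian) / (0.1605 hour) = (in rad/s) 3.385e-06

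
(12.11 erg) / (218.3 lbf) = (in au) 8.336e-21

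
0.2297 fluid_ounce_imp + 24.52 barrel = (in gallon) 1030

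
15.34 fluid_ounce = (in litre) 0.4537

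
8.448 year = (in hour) 7.4e+04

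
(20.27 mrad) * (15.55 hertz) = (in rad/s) 0.3152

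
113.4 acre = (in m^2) 4.589e+05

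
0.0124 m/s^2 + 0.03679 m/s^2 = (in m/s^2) 0.04919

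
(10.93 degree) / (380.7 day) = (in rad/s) 5.8e-09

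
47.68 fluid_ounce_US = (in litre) 1.41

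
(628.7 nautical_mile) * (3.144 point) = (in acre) 0.3191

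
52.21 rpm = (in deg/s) 313.3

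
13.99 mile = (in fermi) 2.251e+19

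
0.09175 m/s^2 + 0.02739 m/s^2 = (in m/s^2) 0.1191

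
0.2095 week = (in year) 0.004018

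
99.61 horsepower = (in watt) 7.428e+04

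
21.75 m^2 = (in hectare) 0.002175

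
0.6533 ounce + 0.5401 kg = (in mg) 5.586e+05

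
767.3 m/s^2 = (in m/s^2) 767.3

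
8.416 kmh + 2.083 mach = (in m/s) 711.6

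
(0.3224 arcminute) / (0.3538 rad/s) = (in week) 4.383e-10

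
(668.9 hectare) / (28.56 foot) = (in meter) 7.684e+05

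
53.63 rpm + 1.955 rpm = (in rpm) 55.58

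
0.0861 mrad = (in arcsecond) 17.76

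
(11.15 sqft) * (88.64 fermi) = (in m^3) 9.182e-14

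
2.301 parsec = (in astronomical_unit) 4.746e+05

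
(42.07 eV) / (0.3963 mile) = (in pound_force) 2.376e-21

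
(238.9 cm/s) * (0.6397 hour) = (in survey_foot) 1.805e+04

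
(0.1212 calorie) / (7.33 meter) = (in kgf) 0.007055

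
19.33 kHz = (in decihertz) 1.933e+05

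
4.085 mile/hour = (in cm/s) 182.6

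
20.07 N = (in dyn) 2.007e+06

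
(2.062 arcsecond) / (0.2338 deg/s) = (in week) 4.051e-09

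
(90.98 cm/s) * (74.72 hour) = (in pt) 6.937e+08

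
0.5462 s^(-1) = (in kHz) 0.0005462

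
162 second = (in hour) 0.045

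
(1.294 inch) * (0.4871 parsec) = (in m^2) 4.94e+14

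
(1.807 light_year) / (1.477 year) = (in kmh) 1.321e+09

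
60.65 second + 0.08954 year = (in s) 2.824e+06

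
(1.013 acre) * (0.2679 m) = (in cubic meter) 1098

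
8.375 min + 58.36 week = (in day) 408.5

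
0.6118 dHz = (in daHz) 0.006118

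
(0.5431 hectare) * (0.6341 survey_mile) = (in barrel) 3.486e+07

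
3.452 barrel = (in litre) 548.8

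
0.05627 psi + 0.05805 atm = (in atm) 0.06188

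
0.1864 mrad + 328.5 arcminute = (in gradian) 6.095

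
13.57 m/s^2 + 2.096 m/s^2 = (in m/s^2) 15.67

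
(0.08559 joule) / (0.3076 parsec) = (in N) 9.017e-18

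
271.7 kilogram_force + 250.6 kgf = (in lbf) 1151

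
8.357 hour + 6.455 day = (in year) 0.01864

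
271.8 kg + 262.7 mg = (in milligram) 2.718e+08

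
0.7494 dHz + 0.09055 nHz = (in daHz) 0.007494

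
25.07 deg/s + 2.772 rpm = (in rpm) 6.95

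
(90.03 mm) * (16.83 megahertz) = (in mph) 3.389e+06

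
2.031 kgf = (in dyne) 1.992e+06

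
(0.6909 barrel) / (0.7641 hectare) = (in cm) 0.001438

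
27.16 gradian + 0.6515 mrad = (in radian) 0.4273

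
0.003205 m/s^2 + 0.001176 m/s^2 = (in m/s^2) 0.004381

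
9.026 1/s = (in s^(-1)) 9.026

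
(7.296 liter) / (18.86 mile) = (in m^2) 2.404e-07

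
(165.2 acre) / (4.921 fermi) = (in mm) 1.359e+23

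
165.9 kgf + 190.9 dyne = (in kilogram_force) 165.9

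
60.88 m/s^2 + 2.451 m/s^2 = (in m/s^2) 63.33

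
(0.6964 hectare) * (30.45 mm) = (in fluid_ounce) 7.17e+06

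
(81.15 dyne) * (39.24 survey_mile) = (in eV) 3.199e+20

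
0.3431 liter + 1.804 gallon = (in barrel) 0.04511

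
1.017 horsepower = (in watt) 758.4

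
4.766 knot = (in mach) 0.007201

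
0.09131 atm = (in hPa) 92.52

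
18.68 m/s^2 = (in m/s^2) 18.68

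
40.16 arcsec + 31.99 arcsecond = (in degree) 0.02004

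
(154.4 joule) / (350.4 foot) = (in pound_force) 0.325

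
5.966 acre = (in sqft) 2.599e+05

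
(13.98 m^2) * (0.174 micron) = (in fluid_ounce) 0.08225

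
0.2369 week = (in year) 0.004543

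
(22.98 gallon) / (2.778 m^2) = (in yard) 0.03424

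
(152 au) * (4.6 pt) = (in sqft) 3.972e+11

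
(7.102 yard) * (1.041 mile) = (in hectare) 1.088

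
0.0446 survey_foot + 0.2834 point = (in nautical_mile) 7.394e-06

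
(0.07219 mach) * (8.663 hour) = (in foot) 2.515e+06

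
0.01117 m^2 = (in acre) 2.76e-06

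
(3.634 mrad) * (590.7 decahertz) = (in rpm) 205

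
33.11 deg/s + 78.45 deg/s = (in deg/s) 111.6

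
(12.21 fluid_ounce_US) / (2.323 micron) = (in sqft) 1673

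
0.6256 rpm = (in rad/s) 0.06551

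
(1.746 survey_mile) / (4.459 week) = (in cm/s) 0.1042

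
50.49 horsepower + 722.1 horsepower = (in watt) 5.761e+05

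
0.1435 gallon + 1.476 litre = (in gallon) 0.5334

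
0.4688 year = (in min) 2.464e+05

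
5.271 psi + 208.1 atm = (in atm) 208.5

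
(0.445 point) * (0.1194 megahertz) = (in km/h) 67.48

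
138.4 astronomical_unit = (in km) 2.07e+10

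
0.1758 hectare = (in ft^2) 1.892e+04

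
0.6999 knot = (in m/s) 0.3601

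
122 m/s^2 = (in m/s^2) 122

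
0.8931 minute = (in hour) 0.01488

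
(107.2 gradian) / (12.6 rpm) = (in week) 2.11e-06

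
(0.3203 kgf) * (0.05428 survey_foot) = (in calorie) 0.01242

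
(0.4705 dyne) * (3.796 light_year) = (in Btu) 1.602e+08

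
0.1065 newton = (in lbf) 0.02394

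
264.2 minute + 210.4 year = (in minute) 1.106e+08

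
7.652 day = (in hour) 183.6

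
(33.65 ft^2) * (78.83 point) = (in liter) 86.94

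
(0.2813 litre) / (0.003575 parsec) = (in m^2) 2.55e-18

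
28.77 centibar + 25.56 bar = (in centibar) 2585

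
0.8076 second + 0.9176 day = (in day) 0.9176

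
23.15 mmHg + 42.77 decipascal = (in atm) 0.0305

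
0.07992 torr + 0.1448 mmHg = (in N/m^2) 29.96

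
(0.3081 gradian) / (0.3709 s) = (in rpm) 0.1246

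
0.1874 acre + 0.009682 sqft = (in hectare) 0.07584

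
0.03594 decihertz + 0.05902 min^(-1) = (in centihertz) 0.4578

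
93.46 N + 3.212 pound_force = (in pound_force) 24.22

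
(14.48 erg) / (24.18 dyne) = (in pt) 16.98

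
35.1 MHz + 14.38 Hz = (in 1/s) 3.51e+07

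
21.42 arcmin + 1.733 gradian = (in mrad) 33.45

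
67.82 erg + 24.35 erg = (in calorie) 2.203e-06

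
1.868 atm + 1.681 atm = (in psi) 52.16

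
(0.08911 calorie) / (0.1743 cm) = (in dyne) 2.139e+07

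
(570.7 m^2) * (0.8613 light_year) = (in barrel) 2.925e+19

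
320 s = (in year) 1.015e-05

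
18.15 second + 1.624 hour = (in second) 5865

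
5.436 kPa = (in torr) 40.77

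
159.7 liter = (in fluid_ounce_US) 5400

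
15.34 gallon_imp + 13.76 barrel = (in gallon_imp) 496.6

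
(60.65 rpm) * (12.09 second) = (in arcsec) 1.584e+07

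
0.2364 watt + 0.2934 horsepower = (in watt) 219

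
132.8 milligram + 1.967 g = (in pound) 0.004629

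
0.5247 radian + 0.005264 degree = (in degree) 30.07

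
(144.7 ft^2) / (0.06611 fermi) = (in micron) 2.033e+23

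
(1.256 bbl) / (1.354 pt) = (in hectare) 0.04181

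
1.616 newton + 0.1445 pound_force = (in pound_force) 0.5078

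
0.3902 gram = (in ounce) 0.01376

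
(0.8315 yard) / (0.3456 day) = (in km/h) 9.167e-05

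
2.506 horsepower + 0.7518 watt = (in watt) 1869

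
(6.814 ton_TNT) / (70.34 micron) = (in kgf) 4.133e+13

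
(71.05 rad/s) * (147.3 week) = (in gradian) 4.03e+11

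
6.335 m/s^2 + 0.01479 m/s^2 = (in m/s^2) 6.35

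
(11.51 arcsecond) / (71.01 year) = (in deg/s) 1.428e-12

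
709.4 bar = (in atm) 700.1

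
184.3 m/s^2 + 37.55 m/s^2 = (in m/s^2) 221.9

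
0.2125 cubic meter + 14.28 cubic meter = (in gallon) 3829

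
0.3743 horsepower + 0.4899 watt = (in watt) 279.6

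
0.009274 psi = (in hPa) 0.6394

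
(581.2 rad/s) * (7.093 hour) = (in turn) 2.362e+06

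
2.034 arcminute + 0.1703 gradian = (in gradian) 0.208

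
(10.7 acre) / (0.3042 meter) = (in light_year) 1.505e-11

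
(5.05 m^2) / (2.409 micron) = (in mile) 1303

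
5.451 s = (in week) 9.013e-06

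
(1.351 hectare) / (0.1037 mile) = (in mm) 8.095e+04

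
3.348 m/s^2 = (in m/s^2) 3.348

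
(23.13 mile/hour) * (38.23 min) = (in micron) 2.372e+10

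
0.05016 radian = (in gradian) 3.193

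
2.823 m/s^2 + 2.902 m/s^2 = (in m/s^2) 5.725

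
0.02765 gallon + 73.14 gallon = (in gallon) 73.17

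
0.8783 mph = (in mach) 0.001153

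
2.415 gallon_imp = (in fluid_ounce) 371.2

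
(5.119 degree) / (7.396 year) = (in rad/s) 3.831e-10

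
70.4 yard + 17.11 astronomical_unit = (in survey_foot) 8.398e+12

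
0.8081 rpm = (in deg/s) 4.849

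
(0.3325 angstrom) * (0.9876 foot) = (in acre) 2.473e-15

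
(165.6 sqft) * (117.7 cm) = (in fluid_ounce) 6.123e+05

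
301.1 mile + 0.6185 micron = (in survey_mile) 301.1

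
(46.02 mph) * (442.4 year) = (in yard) 3.139e+11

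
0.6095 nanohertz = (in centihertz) 6.095e-08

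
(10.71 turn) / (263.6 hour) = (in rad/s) 7.091e-05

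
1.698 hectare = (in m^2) 1.698e+04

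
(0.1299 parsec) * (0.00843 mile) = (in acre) 1.344e+13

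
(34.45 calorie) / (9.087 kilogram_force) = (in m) 1.617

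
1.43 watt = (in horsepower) 0.001918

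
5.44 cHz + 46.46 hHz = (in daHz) 464.6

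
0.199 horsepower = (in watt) 148.4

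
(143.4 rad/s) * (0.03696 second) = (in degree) 303.7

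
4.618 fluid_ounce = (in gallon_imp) 0.03004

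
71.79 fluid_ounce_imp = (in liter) 2.04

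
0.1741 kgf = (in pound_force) 0.3838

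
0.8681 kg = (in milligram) 8.681e+05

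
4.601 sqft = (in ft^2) 4.601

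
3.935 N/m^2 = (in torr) 0.02951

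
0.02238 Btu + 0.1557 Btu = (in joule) 187.9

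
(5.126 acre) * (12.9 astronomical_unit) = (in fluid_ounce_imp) 1.409e+21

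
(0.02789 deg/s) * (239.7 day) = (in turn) 1604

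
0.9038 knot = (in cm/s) 46.5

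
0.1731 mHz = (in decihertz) 0.001731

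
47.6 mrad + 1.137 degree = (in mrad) 67.44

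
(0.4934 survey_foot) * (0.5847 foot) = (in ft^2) 0.2885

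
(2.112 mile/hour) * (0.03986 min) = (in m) 2.258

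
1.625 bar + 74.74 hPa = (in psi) 24.65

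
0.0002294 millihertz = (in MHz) 2.294e-13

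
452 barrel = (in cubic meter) 71.86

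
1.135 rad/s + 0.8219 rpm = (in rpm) 11.66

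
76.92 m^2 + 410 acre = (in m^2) 1.659e+06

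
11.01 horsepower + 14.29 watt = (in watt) 8224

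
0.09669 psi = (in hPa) 6.667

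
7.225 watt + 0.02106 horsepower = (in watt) 22.93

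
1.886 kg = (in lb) 4.158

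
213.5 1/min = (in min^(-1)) 213.5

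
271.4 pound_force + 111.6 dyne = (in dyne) 1.207e+08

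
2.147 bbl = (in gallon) 90.17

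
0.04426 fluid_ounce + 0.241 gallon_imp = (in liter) 1.097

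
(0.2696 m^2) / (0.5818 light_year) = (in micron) 4.898e-11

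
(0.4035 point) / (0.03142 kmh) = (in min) 0.0002718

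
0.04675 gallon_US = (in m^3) 0.000177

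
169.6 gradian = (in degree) 152.6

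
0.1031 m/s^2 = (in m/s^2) 0.1031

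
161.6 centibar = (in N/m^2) 1.616e+05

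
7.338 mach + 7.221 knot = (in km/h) 9008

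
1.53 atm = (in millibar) 1550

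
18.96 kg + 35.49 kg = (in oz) 1921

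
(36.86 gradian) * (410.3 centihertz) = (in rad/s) 2.376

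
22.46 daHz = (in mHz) 2.246e+05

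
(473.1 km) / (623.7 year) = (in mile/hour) 5.381e-05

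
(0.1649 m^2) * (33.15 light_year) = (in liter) 5.172e+19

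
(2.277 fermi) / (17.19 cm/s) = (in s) 1.325e-14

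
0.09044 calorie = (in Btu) 0.0003587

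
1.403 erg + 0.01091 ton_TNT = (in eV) 2.849e+26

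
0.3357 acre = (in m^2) 1359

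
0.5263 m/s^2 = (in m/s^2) 0.5263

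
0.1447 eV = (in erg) 2.318e-13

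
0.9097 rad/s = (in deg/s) 52.12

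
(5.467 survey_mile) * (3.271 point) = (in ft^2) 109.3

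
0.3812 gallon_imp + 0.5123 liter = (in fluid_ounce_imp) 79.02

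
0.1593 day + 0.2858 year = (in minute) 1.504e+05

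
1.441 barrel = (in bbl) 1.441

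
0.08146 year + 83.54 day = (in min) 1.631e+05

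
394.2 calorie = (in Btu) 1.563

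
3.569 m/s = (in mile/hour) 7.984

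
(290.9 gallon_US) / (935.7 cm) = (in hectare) 1.177e-05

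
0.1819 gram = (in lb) 0.000401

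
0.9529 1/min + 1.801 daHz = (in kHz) 0.01803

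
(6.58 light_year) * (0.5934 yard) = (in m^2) 3.378e+16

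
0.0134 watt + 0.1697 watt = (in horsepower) 0.0002455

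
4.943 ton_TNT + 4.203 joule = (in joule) 2.068e+10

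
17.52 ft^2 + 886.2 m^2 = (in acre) 0.2194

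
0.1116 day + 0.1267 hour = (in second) 1.01e+04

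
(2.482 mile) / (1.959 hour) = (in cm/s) 56.64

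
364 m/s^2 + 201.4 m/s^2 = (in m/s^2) 565.4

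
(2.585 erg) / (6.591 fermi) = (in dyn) 3.922e+12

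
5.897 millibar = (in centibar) 0.5897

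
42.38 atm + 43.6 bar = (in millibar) 8.654e+04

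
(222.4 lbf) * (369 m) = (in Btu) 346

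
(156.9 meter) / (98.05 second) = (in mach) 0.0047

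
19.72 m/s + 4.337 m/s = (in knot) 46.76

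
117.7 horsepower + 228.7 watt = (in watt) 8.8e+04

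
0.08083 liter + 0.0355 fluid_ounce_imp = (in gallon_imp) 0.018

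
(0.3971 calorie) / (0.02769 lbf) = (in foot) 44.26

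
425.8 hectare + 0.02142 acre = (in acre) 1052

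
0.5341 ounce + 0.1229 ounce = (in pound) 0.04106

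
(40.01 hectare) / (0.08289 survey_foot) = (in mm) 1.584e+10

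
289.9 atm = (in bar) 293.7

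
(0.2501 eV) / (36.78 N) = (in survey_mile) 6.77e-25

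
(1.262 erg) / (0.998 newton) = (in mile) 7.857e-11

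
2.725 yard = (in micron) 2.492e+06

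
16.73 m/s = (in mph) 37.42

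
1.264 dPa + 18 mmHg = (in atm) 0.02369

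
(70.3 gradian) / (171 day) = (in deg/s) 4.282e-06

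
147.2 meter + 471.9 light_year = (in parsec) 144.7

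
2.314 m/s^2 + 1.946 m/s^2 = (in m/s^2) 4.26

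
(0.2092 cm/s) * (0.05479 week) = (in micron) 6.932e+07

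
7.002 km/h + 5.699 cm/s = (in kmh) 7.207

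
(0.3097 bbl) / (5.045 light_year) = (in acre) 2.549e-22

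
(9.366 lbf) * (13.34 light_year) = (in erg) 5.258e+25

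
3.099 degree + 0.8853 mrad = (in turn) 0.008749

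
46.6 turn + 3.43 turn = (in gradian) 2.001e+04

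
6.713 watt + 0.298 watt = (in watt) 7.011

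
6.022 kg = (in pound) 13.28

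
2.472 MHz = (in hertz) 2.472e+06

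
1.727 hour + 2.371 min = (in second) 6359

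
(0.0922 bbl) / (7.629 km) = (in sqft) 2.068e-05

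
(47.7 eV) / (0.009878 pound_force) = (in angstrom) 1.739e-06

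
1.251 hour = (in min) 75.06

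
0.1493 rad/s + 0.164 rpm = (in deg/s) 9.538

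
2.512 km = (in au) 1.679e-08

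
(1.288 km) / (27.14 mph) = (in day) 0.001229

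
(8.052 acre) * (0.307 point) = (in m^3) 3.529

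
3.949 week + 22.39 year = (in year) 22.47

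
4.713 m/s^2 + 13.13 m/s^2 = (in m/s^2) 17.84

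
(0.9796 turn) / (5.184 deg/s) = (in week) 0.0001125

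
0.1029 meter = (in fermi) 1.029e+14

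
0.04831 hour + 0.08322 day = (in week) 0.01218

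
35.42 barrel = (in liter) 5631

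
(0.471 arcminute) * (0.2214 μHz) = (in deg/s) 1.738e-09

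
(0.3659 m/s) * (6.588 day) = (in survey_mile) 129.4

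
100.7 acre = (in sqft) 4.386e+06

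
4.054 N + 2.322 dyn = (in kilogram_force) 0.4134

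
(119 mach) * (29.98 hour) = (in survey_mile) 2.717e+06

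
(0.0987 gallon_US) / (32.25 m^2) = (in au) 7.744e-17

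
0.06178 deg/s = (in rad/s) 0.001078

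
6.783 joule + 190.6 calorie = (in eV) 5.02e+21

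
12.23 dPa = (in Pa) 1.223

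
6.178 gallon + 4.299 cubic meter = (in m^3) 4.322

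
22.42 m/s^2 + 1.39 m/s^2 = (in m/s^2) 23.81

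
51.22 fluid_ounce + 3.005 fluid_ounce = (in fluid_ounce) 54.22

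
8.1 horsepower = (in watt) 6040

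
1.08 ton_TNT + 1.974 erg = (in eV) 2.82e+28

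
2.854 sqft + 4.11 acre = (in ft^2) 1.79e+05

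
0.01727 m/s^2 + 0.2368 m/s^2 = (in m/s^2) 0.2541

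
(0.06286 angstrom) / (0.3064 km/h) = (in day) 8.548e-16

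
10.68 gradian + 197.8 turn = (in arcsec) 2.564e+08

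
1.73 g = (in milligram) 1730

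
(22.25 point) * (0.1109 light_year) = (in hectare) 8.235e+08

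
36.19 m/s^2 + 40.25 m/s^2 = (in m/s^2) 76.44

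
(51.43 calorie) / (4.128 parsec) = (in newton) 1.689e-15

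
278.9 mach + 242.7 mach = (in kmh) 6.394e+05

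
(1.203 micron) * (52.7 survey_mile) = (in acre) 2.521e-05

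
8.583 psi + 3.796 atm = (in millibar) 4438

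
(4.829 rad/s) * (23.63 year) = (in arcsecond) 7.423e+14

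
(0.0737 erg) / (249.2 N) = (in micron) 2.957e-05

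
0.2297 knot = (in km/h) 0.4254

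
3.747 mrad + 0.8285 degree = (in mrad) 18.21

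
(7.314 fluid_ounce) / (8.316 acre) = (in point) 1.822e-05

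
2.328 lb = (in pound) 2.328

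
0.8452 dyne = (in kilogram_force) 8.619e-07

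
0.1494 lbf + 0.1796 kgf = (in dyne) 2.426e+05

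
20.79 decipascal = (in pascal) 2.079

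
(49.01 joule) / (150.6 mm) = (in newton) 325.4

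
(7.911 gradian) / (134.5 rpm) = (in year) 2.798e-10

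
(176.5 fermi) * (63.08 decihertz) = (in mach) 3.27e-15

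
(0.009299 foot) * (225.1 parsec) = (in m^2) 1.969e+16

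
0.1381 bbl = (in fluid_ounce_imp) 772.7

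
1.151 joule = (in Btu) 0.001091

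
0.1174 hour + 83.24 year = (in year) 83.24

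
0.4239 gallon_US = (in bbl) 0.01009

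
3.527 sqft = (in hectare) 3.277e-05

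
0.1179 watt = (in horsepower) 0.0001581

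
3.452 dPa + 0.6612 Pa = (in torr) 0.007549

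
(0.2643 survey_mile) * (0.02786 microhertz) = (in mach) 3.48e-08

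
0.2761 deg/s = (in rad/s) 0.004819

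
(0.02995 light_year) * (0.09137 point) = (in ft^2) 9.831e+10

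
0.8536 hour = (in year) 9.744e-05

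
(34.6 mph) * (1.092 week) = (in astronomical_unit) 6.829e-05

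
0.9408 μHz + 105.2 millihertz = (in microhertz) 1.052e+05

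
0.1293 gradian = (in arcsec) 418.9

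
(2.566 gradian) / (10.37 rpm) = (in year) 1.177e-09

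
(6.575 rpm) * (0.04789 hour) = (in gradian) 7557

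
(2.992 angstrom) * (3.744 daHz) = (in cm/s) 1.12e-06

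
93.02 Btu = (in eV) 6.125e+23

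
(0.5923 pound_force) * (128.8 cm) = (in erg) 3.393e+07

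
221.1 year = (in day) 8.07e+04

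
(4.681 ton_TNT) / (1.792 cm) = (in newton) 1.093e+12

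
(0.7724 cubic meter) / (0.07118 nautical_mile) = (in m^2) 0.005859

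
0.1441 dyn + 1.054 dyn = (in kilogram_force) 1.222e-06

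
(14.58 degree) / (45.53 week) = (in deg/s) 5.295e-07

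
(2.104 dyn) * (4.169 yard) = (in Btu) 7.602e-08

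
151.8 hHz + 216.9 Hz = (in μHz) 1.54e+10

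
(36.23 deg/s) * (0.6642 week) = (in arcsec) 5.239e+10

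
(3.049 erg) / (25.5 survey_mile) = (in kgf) 7.576e-13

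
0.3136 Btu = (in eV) 2.065e+21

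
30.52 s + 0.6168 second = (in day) 0.0003604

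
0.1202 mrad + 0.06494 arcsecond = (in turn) 1.918e-05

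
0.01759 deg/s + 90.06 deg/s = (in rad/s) 1.572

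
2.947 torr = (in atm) 0.003878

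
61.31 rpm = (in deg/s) 367.9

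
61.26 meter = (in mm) 6.126e+04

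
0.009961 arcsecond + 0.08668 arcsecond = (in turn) 7.457e-08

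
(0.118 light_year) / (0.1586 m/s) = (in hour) 1.955e+12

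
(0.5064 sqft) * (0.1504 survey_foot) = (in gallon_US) 0.5697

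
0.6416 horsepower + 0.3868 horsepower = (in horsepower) 1.028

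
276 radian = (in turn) 43.93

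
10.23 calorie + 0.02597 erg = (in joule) 42.8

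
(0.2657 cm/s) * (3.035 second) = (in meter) 0.008064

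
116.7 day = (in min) 1.68e+05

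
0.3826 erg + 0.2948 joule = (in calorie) 0.07046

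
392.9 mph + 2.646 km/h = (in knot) 342.8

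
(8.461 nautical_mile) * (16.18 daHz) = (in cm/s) 2.535e+08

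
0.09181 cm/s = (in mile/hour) 0.002054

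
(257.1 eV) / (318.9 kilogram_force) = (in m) 1.317e-20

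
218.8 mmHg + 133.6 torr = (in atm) 0.4637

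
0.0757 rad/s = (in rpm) 0.7229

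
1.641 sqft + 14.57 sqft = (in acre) 0.0003722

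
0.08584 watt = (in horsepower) 0.0001151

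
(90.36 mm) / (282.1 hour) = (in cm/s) 8.898e-06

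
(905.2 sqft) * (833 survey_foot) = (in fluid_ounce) 7.22e+08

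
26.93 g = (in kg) 0.02693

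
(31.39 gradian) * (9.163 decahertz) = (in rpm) 431.4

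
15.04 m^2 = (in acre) 0.003716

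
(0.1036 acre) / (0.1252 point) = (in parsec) 3.076e-10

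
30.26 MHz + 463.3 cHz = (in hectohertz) 3.026e+05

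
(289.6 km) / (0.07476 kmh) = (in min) 2.324e+05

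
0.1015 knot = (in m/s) 0.05222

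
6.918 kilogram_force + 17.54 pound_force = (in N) 145.9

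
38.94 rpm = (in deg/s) 233.6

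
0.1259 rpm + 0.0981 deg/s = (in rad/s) 0.0149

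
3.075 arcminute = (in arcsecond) 184.5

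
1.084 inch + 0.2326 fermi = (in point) 78.05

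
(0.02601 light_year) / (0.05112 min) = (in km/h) 2.888e+14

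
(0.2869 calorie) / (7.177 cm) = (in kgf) 1.706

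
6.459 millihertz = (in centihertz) 0.6459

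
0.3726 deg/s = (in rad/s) 0.006503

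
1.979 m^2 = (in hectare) 0.0001979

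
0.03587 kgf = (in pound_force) 0.07908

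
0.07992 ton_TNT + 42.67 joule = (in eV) 2.087e+27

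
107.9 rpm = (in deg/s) 647.4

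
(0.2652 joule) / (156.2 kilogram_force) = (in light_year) 1.83e-20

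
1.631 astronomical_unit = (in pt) 6.916e+14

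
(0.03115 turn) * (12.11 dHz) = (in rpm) 2.263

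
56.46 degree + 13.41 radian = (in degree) 824.8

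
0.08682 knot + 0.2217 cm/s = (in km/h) 0.1688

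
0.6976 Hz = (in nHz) 6.976e+08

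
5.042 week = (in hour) 847.1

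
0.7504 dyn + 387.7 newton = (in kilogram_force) 39.53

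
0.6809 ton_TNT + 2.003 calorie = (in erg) 2.849e+16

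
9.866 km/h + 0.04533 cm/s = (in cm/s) 274.1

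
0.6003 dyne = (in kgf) 6.121e-07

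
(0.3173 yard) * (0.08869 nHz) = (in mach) 7.557e-14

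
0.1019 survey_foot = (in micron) 3.106e+04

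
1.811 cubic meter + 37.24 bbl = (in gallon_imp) 1701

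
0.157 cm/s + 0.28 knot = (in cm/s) 14.56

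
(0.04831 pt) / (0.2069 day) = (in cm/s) 9.534e-08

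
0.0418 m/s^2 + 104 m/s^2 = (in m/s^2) 104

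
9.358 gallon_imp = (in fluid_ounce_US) 1439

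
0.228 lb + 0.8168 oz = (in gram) 126.6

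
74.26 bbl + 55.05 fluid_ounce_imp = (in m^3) 11.81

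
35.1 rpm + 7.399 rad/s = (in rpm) 105.8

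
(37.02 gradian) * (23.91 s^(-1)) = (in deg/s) 796.6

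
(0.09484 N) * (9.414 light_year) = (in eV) 5.272e+34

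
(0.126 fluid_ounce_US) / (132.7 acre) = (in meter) 6.939e-12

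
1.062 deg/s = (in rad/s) 0.01854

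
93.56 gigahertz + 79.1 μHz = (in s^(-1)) 9.356e+10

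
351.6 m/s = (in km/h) 1266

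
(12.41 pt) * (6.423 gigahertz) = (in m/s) 2.812e+07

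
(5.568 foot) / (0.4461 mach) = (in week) 1.847e-08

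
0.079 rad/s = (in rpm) 0.7544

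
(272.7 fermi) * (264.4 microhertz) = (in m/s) 7.21e-17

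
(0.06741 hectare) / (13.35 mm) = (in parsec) 1.636e-12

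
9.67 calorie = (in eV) 2.525e+20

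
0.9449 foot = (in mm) 288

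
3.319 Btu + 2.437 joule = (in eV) 2.187e+22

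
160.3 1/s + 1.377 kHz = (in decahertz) 153.7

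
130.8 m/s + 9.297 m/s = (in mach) 0.4114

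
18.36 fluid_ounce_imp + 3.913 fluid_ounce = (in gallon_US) 0.1684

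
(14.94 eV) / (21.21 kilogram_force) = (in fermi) 1.151e-05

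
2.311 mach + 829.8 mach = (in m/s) 2.833e+05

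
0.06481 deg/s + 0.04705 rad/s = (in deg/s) 2.761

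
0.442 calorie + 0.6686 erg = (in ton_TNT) 4.42e-10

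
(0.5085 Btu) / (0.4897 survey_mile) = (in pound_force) 0.153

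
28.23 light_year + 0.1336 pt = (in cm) 2.671e+19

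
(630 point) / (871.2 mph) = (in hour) 1.585e-07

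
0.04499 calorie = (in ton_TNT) 4.499e-11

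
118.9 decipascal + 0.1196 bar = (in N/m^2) 1.197e+04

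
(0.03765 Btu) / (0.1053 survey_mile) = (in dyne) 2.344e+04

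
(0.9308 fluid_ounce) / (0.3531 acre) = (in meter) 1.926e-08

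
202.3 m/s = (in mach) 0.5941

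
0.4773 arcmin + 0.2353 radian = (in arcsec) 4.856e+04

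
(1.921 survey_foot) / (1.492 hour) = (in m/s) 0.000109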